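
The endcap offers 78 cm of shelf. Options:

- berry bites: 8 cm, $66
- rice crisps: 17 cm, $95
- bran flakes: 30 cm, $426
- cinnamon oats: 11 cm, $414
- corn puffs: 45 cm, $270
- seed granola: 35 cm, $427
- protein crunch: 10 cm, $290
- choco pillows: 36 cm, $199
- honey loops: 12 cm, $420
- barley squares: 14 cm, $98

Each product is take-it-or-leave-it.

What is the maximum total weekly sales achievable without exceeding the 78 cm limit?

1648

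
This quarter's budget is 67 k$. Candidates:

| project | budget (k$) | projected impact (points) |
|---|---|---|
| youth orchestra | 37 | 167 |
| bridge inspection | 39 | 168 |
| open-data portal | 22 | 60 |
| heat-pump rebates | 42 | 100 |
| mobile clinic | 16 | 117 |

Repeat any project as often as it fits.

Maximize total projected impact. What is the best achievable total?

468

Taking 4×mobile clinic: 64 k$ used, 468 in projected impact.
Every other selection either busts 67 k$ or fails to beat 468.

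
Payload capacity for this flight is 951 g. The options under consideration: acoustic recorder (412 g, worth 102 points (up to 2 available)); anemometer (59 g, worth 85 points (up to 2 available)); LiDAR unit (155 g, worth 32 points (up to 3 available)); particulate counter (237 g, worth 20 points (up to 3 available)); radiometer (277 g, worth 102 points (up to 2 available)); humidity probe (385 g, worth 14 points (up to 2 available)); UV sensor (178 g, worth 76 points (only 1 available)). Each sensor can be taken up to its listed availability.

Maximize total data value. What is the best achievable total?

450

By data value per g: anemometer 1.44, UV sensor 0.43, radiometer 0.37 lead.
2×anemometer + 2×radiometer + UV sensor uses 850 of the 951 g and totals 450.
That's the maximum — no swap from here does better than 450.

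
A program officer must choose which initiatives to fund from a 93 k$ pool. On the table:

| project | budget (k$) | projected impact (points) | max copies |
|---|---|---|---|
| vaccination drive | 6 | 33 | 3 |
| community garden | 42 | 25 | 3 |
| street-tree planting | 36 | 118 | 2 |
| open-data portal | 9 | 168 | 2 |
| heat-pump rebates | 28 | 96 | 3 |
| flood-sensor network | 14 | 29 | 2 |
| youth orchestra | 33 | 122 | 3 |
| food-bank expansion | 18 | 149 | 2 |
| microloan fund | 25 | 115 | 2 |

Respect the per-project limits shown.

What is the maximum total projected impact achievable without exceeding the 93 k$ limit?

815

A density-first pass picks 3×vaccination drive + 2×open-data portal + flood-sensor network + 2×food-bank expansion — 762 at 86 k$.
Dropping vaccination drive and flood-sensor network frees 20 k$; slotting in microloan fund (25 k$) lifts the total to 815 at 91 k$.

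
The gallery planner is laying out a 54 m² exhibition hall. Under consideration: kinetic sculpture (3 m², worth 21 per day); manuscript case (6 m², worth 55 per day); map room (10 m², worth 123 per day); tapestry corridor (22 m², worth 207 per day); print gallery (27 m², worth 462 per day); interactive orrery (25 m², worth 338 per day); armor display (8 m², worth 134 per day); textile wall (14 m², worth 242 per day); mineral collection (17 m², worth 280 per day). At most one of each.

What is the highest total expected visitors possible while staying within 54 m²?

876

A density-first pass picks kinetic sculpture + print gallery + armor display + textile wall — 859 at 52 m².
The 17 m² tied up in kinetic sculpture and textile wall is better spent on mineral collection — total rises to 876 (52 m²).
Every other selection either busts 54 m² or fails to beat 876.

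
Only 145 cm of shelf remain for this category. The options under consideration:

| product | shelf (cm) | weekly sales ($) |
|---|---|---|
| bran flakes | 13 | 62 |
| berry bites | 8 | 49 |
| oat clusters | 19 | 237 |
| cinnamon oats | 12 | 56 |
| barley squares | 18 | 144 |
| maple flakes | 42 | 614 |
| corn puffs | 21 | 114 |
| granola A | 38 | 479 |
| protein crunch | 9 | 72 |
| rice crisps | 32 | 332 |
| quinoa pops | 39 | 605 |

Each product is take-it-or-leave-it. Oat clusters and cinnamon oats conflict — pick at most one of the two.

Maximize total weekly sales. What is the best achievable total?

1935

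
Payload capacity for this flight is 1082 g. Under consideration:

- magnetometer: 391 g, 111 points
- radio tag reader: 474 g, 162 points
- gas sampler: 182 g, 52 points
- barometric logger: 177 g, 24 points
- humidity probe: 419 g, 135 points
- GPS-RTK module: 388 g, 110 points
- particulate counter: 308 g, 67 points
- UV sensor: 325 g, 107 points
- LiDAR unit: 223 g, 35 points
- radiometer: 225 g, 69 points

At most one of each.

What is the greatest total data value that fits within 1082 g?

349

By data value per g: radio tag reader 0.34, UV sensor 0.33, humidity probe 0.32 lead.
Greedy by ratio would take radio tag reader + UV sensor + radiometer: 1024 g used, total 338.
Replace UV sensor and radiometer with gas sampler + humidity probe: the trade gains 11 net, giving 349 at 1075 g.
Next best is radio tag reader + UV sensor + radiometer at 338 (1024 g) — short by 11.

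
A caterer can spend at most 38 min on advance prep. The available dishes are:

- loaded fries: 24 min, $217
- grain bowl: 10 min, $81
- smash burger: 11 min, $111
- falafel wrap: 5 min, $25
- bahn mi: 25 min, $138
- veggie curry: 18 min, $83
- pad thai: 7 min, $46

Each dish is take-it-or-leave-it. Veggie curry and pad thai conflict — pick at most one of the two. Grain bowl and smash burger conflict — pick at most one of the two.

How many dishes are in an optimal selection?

2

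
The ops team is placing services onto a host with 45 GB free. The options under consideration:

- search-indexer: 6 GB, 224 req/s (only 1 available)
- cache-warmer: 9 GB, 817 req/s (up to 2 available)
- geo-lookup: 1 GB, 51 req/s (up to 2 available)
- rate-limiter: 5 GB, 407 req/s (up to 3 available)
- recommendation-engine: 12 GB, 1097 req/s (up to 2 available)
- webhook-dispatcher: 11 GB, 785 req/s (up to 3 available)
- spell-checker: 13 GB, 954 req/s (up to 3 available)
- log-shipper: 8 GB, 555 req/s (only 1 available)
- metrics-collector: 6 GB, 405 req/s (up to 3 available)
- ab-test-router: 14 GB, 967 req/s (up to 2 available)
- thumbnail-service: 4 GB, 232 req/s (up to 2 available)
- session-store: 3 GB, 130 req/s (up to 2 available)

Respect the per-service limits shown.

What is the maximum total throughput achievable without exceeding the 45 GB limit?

3958

Ranking by ratio (throughput/GB): recommendation-engine 91.42, cache-warmer 90.78, rate-limiter 81.40, spell-checker 73.38.
Taking the top-ratio services first gives 2×cache-warmer + 2×geo-lookup + 2×recommendation-engine for 3930 (44 GB).
The 2 GB tied up in 2×geo-lookup is better spent on session-store — total rises to 3958 (45 GB).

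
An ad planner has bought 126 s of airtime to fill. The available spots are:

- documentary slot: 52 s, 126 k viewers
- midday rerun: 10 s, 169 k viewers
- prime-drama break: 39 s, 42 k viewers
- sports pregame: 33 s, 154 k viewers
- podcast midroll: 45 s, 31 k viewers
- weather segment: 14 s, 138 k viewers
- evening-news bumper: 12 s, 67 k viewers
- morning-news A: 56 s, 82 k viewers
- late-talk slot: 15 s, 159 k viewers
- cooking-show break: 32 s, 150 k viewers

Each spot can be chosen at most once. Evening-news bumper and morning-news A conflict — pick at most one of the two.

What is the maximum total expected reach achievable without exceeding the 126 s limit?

Best packing: midday rerun + sports pregame + weather segment + evening-news bumper + late-talk slot + cooking-show break — 116 s, 837 total.
Next best is midday rerun + sports pregame + weather segment + late-talk slot + cooking-show break at 770 (104 s) — short by 67.

837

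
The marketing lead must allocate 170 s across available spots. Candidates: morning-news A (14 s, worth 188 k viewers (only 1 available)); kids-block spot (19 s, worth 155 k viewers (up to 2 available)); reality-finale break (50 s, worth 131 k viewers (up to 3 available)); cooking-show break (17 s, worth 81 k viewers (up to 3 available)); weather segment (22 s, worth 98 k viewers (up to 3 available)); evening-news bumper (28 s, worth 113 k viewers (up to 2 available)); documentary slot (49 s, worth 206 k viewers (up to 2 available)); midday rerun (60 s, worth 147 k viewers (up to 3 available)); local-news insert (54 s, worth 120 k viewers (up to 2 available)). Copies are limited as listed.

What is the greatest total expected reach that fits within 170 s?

By expected reach per s: morning-news A 13.43, kids-block spot 8.16, cooking-show break 4.76, weather segment 4.45 lead.
The ratio ordering already packs tightly: morning-news A + 2×kids-block spot + 3×cooking-show break + 3×weather segment, 169 s, 1035.
No other feasible combination exceeds 1035.

1035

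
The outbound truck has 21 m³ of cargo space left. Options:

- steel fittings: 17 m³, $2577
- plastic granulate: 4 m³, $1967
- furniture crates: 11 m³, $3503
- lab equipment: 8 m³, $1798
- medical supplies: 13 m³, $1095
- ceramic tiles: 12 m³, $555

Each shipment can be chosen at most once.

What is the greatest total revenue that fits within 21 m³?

The ratio ordering already packs tightly: plastic granulate + furniture crates, 15 m³, 5470.
That's the maximum — no swap from here does better than 5470.

5470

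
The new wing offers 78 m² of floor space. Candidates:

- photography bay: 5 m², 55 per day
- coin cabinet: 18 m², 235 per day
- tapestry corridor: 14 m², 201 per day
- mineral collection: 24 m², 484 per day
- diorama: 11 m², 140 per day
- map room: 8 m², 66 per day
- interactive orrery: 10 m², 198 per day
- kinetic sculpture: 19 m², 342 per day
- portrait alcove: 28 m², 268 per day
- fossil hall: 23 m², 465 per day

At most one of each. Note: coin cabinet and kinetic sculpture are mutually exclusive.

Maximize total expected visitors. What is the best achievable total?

1489

The ratio ordering already packs tightly: mineral collection + interactive orrery + kinetic sculpture + fossil hall, 76 m², 1489.
No other feasible combination exceeds 1489.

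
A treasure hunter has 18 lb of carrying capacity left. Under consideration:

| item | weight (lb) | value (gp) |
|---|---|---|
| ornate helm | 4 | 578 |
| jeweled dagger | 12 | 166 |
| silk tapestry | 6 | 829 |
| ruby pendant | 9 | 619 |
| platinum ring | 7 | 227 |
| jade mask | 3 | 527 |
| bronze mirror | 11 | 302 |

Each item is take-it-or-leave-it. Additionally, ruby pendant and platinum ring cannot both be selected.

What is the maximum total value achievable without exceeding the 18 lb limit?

The ratio heuristic lands on ornate helm + silk tapestry + jade mask (1934) but leaves 5 lb idle.
The 4 lb tied up in ornate helm is better spent on ruby pendant — total rises to 1975 (18 lb).
An exhaustive check of the 128 subsets confirms 1975.

1975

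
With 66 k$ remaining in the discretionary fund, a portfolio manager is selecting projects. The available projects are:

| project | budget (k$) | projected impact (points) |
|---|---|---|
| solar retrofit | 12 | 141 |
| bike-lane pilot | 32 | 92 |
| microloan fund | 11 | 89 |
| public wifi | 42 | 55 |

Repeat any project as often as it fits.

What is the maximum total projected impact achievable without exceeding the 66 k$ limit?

705

Taking 5×solar retrofit: 60 k$ used, 705 in projected impact.
Nothing else within 66 k$ beats 705.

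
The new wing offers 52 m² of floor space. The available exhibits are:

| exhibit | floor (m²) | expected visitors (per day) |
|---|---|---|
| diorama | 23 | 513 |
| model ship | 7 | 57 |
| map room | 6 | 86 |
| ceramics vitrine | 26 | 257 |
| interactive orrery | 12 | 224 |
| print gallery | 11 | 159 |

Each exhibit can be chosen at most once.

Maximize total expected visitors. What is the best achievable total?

982

Best packing: diorama + map room + interactive orrery + print gallery — 52 m², 982 total.
Nothing else within 52 m² beats 982.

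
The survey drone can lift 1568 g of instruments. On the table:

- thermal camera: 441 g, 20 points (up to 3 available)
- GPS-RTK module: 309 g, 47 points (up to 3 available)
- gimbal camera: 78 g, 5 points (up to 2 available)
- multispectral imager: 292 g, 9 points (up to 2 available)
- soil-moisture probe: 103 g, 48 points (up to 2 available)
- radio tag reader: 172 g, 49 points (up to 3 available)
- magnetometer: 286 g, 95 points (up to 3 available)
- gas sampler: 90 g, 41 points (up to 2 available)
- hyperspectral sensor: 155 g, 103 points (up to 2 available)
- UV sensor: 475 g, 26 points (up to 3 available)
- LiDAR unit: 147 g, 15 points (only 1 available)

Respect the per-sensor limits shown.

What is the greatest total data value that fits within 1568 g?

Density check — hyperspectral sensor 0.66, soil-moisture probe 0.47, gas sampler 0.46, magnetometer 0.33 are the best per g.
Taking 2×soil-moisture probe + 3×magnetometer + 2×gas sampler + 2×hyperspectral sensor: 1554 g used, 669 in data value.
Every other selection either busts 1568 g or exceeds an availability limit or fails to beat 669.

669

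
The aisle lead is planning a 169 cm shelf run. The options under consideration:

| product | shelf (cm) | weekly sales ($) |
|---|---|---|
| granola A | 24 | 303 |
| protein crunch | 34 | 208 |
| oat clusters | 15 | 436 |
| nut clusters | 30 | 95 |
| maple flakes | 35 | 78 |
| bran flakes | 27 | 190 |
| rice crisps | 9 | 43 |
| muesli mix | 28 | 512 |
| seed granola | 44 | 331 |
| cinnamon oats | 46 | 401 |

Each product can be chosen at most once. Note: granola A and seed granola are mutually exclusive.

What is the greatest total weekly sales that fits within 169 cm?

Taking oat clusters + bran flakes + rice crisps + muesli mix + seed granola + cinnamon oats: 169 cm used, 1913 in weekly sales.
Runner-up granola A + protein crunch + oat clusters + rice crisps + muesli mix + cinnamon oats tops out at 1903.

1913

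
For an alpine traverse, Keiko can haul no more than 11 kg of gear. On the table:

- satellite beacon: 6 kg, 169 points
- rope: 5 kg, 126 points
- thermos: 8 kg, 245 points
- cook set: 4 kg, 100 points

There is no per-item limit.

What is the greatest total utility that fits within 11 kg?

Density check — thermos 30.62, satellite beacon 28.17, rope 25.20 are the best per kg.
The ratio heuristic lands on thermos (245) but leaves 3 kg idle.
The 8 kg tied up in thermos is better spent on satellite beacon + rope — total rises to 295 (11 kg).
That's the maximum — no swap from here does better than 295.

295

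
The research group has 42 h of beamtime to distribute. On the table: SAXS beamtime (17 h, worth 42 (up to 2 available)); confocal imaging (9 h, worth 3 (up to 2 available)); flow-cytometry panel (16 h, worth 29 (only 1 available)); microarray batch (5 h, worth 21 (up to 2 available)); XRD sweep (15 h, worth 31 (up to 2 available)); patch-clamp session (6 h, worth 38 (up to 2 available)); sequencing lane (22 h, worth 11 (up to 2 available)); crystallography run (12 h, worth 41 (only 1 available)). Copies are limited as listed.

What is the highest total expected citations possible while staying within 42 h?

Greedy by ratio would take 2×microarray batch + 2×patch-clamp session + crystallography run: 34 h used, total 159.
Replace crystallography run with SAXS beamtime: the trade gains 1 net, giving 160 at 39 h.
That's the maximum — no swap from here does better than 160.

160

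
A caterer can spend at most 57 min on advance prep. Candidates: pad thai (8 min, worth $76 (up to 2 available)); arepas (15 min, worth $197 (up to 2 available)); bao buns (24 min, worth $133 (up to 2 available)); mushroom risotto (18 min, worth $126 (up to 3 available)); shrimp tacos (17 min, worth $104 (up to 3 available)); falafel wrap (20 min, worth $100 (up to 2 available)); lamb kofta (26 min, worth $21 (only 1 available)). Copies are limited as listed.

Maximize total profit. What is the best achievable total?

596

Greedy by ratio would take 2×pad thai + 2×arepas: 46 min used, total 546.
Replace pad thai with mushroom risotto: the trade gains 50 net, giving 596 at 56 min.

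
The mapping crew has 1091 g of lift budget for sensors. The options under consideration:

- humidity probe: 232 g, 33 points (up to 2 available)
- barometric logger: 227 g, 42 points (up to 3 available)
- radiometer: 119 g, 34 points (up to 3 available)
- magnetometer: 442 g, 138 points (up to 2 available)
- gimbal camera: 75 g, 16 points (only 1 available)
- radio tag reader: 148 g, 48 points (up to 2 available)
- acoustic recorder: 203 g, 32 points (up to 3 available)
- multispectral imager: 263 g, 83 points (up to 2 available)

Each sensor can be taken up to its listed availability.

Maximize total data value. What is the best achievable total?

338

A density-first pass picks 2×radiometer + 2×radio tag reader + 2×multispectral imager — 330 at 1060 g.
Dropping radiometer and 2×radio tag reader frees 415 g; slotting in magnetometer (442 g) lifts the total to 338 at 1087 g.
Nothing else within 1091 g beats 338.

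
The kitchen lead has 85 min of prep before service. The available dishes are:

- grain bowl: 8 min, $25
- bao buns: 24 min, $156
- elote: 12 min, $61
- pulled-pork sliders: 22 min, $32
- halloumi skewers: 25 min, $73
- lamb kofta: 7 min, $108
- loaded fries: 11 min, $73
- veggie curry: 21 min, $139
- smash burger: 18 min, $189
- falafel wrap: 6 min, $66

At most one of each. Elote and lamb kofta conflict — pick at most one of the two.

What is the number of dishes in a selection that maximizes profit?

6

The maximum profit within 85 min is 683.
One optimal bundle: grain bowl + bao buns + lamb kofta + veggie curry + smash burger + falafel wrap (84 min).
All optima have 6 dishes.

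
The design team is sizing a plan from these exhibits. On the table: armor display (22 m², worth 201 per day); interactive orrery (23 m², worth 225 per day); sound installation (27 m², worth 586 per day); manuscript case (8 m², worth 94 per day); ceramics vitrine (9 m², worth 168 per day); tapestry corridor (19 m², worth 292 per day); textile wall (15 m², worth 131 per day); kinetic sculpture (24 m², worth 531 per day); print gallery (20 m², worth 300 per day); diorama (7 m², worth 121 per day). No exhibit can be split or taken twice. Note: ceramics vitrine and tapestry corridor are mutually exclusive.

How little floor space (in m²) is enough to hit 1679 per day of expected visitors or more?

Minimise m² subject to total expected visitors ≥ 1679.
sound installation + ceramics vitrine + kinetic sculpture + print gallery + diorama: 1706 expected visitors at 87 m².
Any bundle with less than 87 m² falls short of 1679.

87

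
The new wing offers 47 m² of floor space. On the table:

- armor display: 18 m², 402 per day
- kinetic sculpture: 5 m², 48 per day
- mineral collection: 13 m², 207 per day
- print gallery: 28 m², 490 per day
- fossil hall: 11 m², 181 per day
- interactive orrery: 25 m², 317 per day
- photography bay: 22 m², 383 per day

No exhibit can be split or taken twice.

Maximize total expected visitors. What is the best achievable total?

Density check — armor display 22.33, print gallery 17.50, photography bay 17.41, fossil hall 16.45 are the best per m².
Best packing: armor display + print gallery — 46 m², 892 total.
Every other selection either busts 47 m² or fails to beat 892.

892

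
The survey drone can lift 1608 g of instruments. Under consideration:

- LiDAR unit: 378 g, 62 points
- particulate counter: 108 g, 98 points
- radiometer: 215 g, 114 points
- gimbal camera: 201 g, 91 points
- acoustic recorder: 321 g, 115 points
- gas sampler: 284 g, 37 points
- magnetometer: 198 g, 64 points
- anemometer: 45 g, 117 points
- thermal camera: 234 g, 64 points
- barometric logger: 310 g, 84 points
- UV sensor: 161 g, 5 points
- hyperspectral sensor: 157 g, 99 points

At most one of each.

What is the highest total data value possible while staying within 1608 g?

782

Ranking by ratio (data value/g): anemometer 2.60, particulate counter 0.91, hyperspectral sensor 0.63, radiometer 0.53.
Filling by ratio: particulate counter + radiometer + gimbal camera + acoustic recorder + magnetometer + anemometer + thermal camera + hyperspectral sensor for 762, with 129 g left unused.
Dropping thermal camera frees 234 g; slotting in barometric logger (310 g) lifts the total to 782 at 1555 g.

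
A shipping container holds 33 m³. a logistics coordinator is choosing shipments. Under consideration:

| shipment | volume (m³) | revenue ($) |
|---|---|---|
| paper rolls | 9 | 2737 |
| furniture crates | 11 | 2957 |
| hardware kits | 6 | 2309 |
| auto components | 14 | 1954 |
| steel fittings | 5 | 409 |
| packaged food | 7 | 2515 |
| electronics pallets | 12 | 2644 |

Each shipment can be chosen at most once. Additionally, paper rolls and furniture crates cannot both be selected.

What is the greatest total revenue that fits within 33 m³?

8305

Paper rolls + steel fittings + packaged food + electronics pallets uses 33 of the 33 m³ and totals 8305.
No other feasible combination exceeds 8305.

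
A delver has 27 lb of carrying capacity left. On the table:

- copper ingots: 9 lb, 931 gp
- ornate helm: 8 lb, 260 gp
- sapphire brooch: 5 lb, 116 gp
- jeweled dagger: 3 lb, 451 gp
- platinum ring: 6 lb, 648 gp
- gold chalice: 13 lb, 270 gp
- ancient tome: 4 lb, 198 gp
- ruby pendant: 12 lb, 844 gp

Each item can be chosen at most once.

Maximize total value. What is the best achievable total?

2423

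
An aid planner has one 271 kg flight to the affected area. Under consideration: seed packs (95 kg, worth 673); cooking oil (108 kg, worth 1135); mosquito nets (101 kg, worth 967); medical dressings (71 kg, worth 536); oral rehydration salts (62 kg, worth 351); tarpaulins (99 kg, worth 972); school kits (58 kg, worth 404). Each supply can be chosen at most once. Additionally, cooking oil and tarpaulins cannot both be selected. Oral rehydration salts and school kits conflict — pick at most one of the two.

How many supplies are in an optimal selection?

Optimal total is 2506.
One optimal bundle: cooking oil + mosquito nets + school kits (267 kg).
All optima have 3 supplies.

3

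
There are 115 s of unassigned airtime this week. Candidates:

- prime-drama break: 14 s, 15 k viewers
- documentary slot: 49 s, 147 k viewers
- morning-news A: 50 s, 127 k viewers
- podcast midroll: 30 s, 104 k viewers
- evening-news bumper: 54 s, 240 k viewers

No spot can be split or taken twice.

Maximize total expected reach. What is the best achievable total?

The ratio heuristic lands on prime-drama break + podcast midroll + evening-news bumper (359) but leaves 17 s idle.
Dropping prime-drama break and podcast midroll frees 44 s; slotting in documentary slot (49 s) lifts the total to 387 at 103 s.

387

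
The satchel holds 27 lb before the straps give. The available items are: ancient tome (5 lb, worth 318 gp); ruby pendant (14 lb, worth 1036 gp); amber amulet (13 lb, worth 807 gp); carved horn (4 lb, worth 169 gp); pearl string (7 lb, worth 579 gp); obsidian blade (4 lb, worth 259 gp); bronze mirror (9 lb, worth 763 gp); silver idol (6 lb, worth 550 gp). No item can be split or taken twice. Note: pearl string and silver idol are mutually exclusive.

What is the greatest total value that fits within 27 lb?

Ruby pendant + obsidian blade + bronze mirror uses 27 of the 27 lb and totals 2058.
Next best is ruby pendant + carved horn + bronze mirror at 1968 (27 lb) — short by 90.

2058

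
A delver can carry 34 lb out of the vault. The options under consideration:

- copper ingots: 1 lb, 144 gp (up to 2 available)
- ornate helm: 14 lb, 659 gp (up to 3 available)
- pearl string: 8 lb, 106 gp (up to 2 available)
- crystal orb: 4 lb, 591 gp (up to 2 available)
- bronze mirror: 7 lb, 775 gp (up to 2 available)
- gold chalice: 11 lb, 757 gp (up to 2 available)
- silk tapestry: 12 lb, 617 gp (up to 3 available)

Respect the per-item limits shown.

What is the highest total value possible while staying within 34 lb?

By value per lb: crystal orb 147.75, copper ingots 144.00, bronze mirror 110.71 lead.
Filling by ratio: 2×copper ingots + pearl string + 2×crystal orb + 2×bronze mirror for 3126, with 2 lb left unused.
Dropping copper ingots and pearl string frees 9 lb; slotting in gold chalice (11 lb) lifts the total to 3633 at 34 lb.
No other feasible combination exceeds 3633.

3633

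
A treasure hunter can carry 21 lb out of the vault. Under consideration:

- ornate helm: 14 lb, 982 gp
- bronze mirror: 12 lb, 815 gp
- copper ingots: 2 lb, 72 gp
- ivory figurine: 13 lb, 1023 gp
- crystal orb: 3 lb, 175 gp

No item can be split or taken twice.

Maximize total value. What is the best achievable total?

Best packing: copper ingots + ivory figurine + crystal orb — 18 lb, 1270 total.
Next best is ornate helm + copper ingots + crystal orb at 1229 (19 lb) — short by 41.

1270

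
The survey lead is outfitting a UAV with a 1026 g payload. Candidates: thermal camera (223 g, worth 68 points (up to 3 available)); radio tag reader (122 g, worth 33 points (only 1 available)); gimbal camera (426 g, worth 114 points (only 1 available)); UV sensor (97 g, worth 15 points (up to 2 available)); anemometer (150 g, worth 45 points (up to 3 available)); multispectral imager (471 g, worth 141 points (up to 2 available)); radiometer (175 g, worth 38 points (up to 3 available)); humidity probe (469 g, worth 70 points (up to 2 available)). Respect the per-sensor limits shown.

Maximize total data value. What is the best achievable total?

Taking the top-ratio sensors first gives 3×thermal camera + 2×anemometer for 294 (969 g).
The 223 g tied up in thermal camera is better spent on radio tag reader + anemometer — total rises to 304 (1018 g).
The spare 8 g is too small for any remaining sensor, and no exchange beats 304.

304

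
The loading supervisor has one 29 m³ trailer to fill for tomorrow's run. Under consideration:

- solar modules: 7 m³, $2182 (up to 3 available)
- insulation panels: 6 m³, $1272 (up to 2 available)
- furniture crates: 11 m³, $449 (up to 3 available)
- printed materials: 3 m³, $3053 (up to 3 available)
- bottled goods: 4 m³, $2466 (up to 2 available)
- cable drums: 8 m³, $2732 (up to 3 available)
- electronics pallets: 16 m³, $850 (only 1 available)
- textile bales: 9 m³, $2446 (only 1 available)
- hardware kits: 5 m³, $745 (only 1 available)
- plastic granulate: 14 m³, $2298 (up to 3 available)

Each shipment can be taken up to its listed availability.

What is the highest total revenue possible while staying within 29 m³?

Ranking by ratio (revenue/m³): printed materials 1017.67, bottled goods 616.50, cable drums 341.50.
Taking the top-ratio shipments first gives 3×printed materials + 2×bottled goods + cable drums for 16823 (25 m³).
The 4 m³ tied up in bottled goods is better spent on cable drums — total rises to 17089 (29 m³).
That's the maximum — no swap from here does better than 17089.

17089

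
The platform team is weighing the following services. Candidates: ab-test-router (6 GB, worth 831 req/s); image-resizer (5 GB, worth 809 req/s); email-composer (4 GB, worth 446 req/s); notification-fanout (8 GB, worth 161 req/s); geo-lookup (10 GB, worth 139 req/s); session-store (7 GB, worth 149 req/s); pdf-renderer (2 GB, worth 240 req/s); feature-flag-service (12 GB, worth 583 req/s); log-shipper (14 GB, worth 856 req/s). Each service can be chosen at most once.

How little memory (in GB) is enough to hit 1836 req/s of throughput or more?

Look for the lowest-memory combination reaching 1836.
Taking ab-test-router + image-resizer + pdf-renderer gives 1880 (≥ 1836) for 13 GB.
No combination under 13 GB hits 1836.

13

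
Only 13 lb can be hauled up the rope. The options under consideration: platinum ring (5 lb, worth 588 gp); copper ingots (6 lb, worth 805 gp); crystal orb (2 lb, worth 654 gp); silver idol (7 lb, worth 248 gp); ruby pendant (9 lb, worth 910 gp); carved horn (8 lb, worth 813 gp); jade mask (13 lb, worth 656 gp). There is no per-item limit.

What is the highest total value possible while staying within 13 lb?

3924

Best packing: 6×crystal orb — 12 lb, 3924 total.
Nothing else within 13 lb beats 3924.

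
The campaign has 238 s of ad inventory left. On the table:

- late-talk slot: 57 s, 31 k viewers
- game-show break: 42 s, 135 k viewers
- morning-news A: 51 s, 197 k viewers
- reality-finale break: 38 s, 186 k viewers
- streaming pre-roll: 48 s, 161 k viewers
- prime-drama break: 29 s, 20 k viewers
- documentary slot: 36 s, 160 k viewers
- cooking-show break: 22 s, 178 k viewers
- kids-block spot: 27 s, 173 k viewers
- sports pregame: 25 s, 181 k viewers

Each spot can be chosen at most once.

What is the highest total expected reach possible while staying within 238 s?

The ratio heuristic lands on morning-news A + reality-finale break + prime-drama break + documentary slot + cooking-show break + kids-block spot + sports pregame (1095) but leaves 10 s idle.
Dropping morning-news A and prime-drama break frees 80 s; slotting in game-show break + streaming pre-roll (90 s) lifts the total to 1174 at 238 s.
The closest alternative, morning-news A + reality-finale break + prime-drama break + documentary slot + cooking-show break + kids-block spot + sports pregame, reaches only 1095.

1174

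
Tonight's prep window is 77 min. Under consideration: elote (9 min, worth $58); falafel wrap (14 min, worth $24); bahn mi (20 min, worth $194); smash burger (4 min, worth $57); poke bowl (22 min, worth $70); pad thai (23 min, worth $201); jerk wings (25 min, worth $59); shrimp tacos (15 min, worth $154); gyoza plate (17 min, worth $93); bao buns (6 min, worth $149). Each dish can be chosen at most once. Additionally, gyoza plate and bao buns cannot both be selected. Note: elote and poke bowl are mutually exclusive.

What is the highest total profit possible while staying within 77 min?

Best packing: elote + bahn mi + smash burger + pad thai + shrimp tacos + bao buns — 77 min, 813 total.
That's the maximum — no feasible swap from here does better than 813.

813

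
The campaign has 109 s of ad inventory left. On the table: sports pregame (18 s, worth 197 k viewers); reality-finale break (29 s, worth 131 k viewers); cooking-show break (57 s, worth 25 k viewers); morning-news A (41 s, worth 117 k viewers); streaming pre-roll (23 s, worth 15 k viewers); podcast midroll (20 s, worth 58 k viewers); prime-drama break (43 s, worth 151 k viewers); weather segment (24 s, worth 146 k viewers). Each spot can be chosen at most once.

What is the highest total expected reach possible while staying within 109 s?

Filling by ratio: sports pregame + reality-finale break + podcast midroll + weather segment for 532, with 18 s left unused.
The 29 s tied up in reality-finale break is better spent on prime-drama break — total rises to 552 (105 s).
The spare 4 s is too small for any remaining spot, and no exchange beats 552.

552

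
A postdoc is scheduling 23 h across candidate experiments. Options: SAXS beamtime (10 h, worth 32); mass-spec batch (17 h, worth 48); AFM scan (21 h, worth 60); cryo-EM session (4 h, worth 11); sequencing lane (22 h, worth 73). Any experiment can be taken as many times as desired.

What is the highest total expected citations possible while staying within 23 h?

73

Sequencing lane uses 22 of the 23 h and totals 73.
Nothing else within 23 h beats 73.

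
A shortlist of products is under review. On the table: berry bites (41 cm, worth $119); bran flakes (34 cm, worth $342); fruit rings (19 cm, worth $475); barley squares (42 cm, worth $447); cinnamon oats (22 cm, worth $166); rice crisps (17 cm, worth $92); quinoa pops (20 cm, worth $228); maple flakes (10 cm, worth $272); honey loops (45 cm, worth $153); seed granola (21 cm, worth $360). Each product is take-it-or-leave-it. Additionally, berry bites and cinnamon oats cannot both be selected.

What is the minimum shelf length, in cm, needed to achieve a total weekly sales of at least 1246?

Look for the lowest-shelf combination reaching 1246.
Taking fruit rings + quinoa pops + maple flakes + seed granola gives 1335 (≥ 1246) for 70 cm.
No combination under 70 cm hits 1246.

70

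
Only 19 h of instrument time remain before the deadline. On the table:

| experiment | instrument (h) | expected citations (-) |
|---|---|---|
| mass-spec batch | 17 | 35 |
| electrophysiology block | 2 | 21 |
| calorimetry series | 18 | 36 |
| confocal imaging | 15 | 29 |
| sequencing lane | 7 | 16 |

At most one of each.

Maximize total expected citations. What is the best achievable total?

By expected citations per h: electrophysiology block 10.50, sequencing lane 2.29, mass-spec batch 2.06 lead.
The ratio heuristic lands on electrophysiology block + sequencing lane (37) but leaves 10 h idle.
The 7 h tied up in sequencing lane is better spent on mass-spec batch — total rises to 56 (19 h).
An exhaustive check of the 32 subsets confirms 56.

56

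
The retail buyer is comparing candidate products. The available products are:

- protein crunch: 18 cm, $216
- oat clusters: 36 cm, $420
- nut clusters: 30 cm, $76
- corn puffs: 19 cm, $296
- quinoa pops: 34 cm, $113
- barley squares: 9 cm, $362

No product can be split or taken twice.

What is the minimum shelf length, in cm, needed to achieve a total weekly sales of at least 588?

28

Need the lightest bundle worth ≥ 588.
corn puffs + barley squares reaches 658 using 28 cm.
No combination under 28 cm hits 588.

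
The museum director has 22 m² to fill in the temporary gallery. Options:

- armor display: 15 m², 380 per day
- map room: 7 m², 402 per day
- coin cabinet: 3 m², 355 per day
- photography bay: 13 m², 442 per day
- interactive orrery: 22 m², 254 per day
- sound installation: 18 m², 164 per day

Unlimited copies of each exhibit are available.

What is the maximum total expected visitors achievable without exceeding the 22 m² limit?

Ranking by ratio (expected visitors/m²): coin cabinet 118.33, map room 57.43, photography bay 34.00.
Best packing: 7×coin cabinet — 21 m², 2485 total.

2485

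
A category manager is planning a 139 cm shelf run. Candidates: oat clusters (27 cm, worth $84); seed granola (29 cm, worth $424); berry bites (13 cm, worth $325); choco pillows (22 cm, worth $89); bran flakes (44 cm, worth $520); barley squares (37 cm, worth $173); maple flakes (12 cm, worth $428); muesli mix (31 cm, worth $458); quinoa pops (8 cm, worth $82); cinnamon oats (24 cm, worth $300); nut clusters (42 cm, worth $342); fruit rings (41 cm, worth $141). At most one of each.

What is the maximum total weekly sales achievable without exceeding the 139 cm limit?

2237

A density-first pass picks seed granola + berry bites + choco pillows + maple flakes + muesli mix + quinoa pops + cinnamon oats — 2106 at 139 cm.
The 46 cm tied up in choco pillows and cinnamon oats is better spent on bran flakes — total rises to 2237 (137 cm).
The closest alternative, seed granola + berry bites + bran flakes + maple flakes + muesli mix, reaches only 2155.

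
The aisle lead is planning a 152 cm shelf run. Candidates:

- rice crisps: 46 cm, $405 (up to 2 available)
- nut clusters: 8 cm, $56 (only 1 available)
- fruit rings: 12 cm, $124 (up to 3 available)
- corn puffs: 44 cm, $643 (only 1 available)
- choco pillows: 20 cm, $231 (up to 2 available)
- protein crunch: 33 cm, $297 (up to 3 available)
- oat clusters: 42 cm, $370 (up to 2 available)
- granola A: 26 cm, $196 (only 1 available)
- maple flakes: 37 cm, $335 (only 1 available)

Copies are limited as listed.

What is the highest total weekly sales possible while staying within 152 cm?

1723

Filling by ratio: 3×fruit rings + corn puffs + 2×choco pillows + granola A for 1673, with 6 cm left unused.
Dropping fruit rings and granola A frees 38 cm; slotting in oat clusters (42 cm) lifts the total to 1723 at 150 cm.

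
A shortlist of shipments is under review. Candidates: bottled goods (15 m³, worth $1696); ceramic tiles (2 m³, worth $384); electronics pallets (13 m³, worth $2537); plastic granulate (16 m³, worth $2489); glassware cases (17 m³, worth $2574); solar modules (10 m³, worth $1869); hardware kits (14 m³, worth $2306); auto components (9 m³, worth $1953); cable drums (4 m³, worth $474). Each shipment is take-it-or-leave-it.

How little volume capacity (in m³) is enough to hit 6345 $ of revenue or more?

32

Look for the lowest-volume combination reaching 6345.
electronics pallets + solar modules + auto components reaches 6359 using 32 m³.
Any bundle with less than 32 m³ falls short of 6345.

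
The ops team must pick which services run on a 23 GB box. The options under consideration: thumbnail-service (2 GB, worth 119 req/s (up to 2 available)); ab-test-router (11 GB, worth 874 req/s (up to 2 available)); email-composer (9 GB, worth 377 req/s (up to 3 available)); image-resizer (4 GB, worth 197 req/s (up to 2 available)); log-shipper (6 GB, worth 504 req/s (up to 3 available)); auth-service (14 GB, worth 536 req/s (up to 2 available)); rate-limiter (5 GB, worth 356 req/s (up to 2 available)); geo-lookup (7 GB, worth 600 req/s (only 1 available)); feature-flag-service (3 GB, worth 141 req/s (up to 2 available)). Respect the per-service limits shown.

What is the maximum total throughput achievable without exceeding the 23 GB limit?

1882

A density-first pass picks 2×thumbnail-service + 2×log-shipper + geo-lookup — 1846 at 23 GB.
Dropping 2×thumbnail-service and geo-lookup frees 11 GB; slotting in ab-test-router (11 GB) lifts the total to 1882 at 23 GB.
That's the maximum — no swap from here does better than 1882.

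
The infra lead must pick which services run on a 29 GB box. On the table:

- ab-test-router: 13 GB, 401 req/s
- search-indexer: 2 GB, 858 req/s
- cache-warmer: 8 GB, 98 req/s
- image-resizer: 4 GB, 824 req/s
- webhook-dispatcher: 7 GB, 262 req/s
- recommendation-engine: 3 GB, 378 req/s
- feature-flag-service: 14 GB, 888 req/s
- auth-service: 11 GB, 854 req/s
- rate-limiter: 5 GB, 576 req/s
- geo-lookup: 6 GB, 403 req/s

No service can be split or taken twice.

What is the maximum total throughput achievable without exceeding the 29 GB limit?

The ratio heuristic lands on search-indexer + image-resizer + recommendation-engine + auth-service + rate-limiter (3490) but leaves 4 GB idle.
Dropping auth-service frees 11 GB; slotting in feature-flag-service (14 GB) lifts the total to 3524 at 28 GB.

3524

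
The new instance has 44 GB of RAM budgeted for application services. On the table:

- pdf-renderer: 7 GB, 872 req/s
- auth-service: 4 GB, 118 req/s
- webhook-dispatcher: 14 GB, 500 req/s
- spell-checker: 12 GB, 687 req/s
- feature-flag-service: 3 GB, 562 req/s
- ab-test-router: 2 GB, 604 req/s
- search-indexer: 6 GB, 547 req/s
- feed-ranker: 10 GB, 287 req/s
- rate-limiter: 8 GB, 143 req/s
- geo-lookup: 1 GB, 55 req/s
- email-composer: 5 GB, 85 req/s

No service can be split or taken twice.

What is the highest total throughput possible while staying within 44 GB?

3772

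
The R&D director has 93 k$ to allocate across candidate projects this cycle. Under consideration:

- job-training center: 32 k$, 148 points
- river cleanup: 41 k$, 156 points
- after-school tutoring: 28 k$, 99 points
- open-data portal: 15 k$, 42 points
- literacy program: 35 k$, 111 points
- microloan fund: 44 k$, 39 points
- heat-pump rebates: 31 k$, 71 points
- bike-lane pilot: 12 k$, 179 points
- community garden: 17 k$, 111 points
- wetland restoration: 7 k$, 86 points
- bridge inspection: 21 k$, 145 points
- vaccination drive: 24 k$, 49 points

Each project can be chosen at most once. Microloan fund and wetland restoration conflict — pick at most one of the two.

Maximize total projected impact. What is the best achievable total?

669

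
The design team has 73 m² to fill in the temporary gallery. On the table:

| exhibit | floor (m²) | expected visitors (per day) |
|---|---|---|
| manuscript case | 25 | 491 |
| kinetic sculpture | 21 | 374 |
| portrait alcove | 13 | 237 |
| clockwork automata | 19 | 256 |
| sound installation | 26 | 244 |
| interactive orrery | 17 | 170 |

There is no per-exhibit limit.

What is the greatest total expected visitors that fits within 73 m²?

The ratio heuristic lands on 2×manuscript case + portrait alcove (1219) but leaves 10 m² idle.
Replace portrait alcove with kinetic sculpture: the trade gains 137 net, giving 1356 at 71 m².

1356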